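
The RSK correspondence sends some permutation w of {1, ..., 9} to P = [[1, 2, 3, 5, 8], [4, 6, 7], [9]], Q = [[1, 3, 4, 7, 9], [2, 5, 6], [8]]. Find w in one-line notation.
4 1 6 9 2 3 7 5 8

Reverse the RSK construction: for i from n down to 1, find the cell of Q containing i, remove the entry at that cell from P, and reverse-bump it up through P; the value ejected from row 1 is w(i).

Step i=9: Q has 9 at row 1, column 5; remove that cell from P, ejecting 8. So w(9) = 8. P is now [[1, 2, 3, 5], [4, 6, 7], [9]].
Step i=8: Q has 8 at row 3, column 1; remove 9 from row 3 of P and reverse-bump: 9 enters row 2 and ejects 7; 7 enters row 1 and ejects 5. So w(8) = 5. P is now [[1, 2, 3, 7], [4, 6, 9]].
Step i=7: Q has 7 at row 1, column 4; remove that cell from P, ejecting 7. So w(7) = 7. P is now [[1, 2, 3], [4, 6, 9]].
Step i=6: Q has 6 at row 2, column 3; remove 9 from row 2 of P and reverse-bump: 9 enters row 1 and ejects 3. So w(6) = 3. P is now [[1, 2, 9], [4, 6]].
Step i=5: Q has 5 at row 2, column 2; remove 6 from row 2 of P and reverse-bump: 6 enters row 1 and ejects 2. So w(5) = 2. P is now [[1, 6, 9], [4]].
Step i=4: Q has 4 at row 1, column 3; remove that cell from P, ejecting 9. So w(4) = 9. P is now [[1, 6], [4]].
Step i=3: Q has 3 at row 1, column 2; remove that cell from P, ejecting 6. So w(3) = 6. P is now [[1], [4]].
Step i=2: Q has 2 at row 2, column 1; remove 4 from row 2 of P and reverse-bump: 4 enters row 1 and ejects 1. So w(2) = 1. P is now [[4]].
Step i=1: Q has 1 at row 1, column 1; remove that cell from P, ejecting 4. So w(1) = 4. P is now [].

So w = 4 1 6 9 2 3 7 5 8.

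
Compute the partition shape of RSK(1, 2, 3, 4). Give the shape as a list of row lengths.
[4]

Row-insert each entry into an empty tableau.

After inserting 1: P = [[1]].
After inserting 2: P = [[1, 2]].
After inserting 3: P = [[1, 2, 3]].
After inserting 4: P = [[1, 2, 3, 4]].

The final insertion tableau P = [[1, 2, 3, 4]] has shape [4].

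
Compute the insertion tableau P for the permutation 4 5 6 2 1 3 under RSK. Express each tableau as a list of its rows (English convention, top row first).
After inserting 4: P = [[4]].
After inserting 5: P = [[4, 5]].
After inserting 6: P = [[4, 5, 6]].
After inserting 2: P = [[2, 5, 6], [4]].
After inserting 1: P = [[1, 5, 6], [2], [4]].
After inserting 3: P = [[1, 3, 6], [2, 5], [4]].

So P = [[1, 3, 6], [2, 5], [4]].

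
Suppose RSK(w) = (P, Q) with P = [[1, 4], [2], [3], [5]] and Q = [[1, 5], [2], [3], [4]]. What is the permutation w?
Reverse the RSK construction: for i from n down to 1, find the cell of Q containing i, remove the entry at that cell from P, and reverse-bump it up through P; the value ejected from row 1 is w(i).

Step i=5: Q has 5 at row 1, column 2; remove that cell from P, ejecting 4. So w(5) = 4. P is now [[1], [2], [3], [5]].
Step i=4: Q has 4 at row 4, column 1; remove 5 from row 4 of P and reverse-bump: 5 enters row 3 and ejects 3; 3 enters row 2 and ejects 2; 2 enters row 1 and ejects 1. So w(4) = 1. P is now [[2], [3], [5]].
Step i=3: Q has 3 at row 3, column 1; remove 5 from row 3 of P and reverse-bump: 5 enters row 2 and ejects 3; 3 enters row 1 and ejects 2. So w(3) = 2. P is now [[3], [5]].
Step i=2: Q has 2 at row 2, column 1; remove 5 from row 2 of P and reverse-bump: 5 enters row 1 and ejects 3. So w(2) = 3. P is now [[5]].
Step i=1: Q has 1 at row 1, column 1; remove that cell from P, ejecting 5. So w(1) = 5. P is now [].

So w = 5 3 2 1 4.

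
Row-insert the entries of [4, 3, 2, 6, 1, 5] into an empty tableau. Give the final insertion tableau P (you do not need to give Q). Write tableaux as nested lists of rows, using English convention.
Insert 4: appended to row 1. P = [[4]].
Insert 3: 3 bumps 4 from row 1; 4 starts row 2. P = [[3], [4]].
Insert 2: 2 bumps 3 from row 1; 3 bumps 4 from row 2; 4 starts row 3. P = [[2], [3], [4]].
Insert 6: appended to row 1. P = [[2, 6], [3], [4]].
Insert 1: 1 bumps 2 from row 1; 2 bumps 3 from row 2; 3 bumps 4 from row 3; 4 starts row 4. P = [[1, 6], [2], [3], [4]].
Insert 5: 5 bumps 6 from row 1; 6 appends to row 2. P = [[1, 5], [2, 6], [3], [4]].

So P = [[1, 5], [2, 6], [3], [4]].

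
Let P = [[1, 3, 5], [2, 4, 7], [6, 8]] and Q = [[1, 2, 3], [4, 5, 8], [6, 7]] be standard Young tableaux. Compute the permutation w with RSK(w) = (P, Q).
2 6 8 4 7 1 3 5

Reverse the RSK construction: for i from n down to 1, find the cell of Q containing i, remove the entry at that cell from P, and reverse-bump it up through P; the value ejected from row 1 is w(i).

Step i=8: Q has 8 at row 2, column 3; remove 7 from row 2 of P and reverse-bump: 7 enters row 1 and ejects 5. So w(8) = 5. P is now [[1, 3, 7], [2, 4], [6, 8]].
Step i=7: Q has 7 at row 3, column 2; remove 8 from row 3 of P and reverse-bump: 8 enters row 2 and ejects 4; 4 enters row 1 and ejects 3. So w(7) = 3. P is now [[1, 4, 7], [2, 8], [6]].
Step i=6: Q has 6 at row 3, column 1; remove 6 from row 3 of P and reverse-bump: 6 enters row 2 and ejects 2; 2 enters row 1 and ejects 1. So w(6) = 1. P is now [[2, 4, 7], [6, 8]].
Step i=5: Q has 5 at row 2, column 2; remove 8 from row 2 of P and reverse-bump: 8 enters row 1 and ejects 7. So w(5) = 7. P is now [[2, 4, 8], [6]].
Step i=4: Q has 4 at row 2, column 1; remove 6 from row 2 of P and reverse-bump: 6 enters row 1 and ejects 4. So w(4) = 4. P is now [[2, 6, 8]].
Step i=3: Q has 3 at row 1, column 3; remove that cell from P, ejecting 8. So w(3) = 8. P is now [[2, 6]].
Step i=2: Q has 2 at row 1, column 2; remove that cell from P, ejecting 6. So w(2) = 6. P is now [[2]].
Step i=1: Q has 1 at row 1, column 1; remove that cell from P, ejecting 2. So w(1) = 2. P is now [].

So w = 2 6 8 4 7 1 3 5.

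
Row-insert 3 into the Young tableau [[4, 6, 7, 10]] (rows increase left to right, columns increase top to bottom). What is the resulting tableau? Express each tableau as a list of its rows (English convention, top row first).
In row 1, 3 replaces 4 (the leftmost entry greater than 3); 4 is bumped to row 2. 4 starts a new row 2. The new tableau is [[3, 6, 7, 10], [4]].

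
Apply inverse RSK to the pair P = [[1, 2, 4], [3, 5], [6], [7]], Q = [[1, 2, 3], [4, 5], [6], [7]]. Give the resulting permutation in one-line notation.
Reverse RSK: for i = n, n-1, ..., 1, locate i in Q, remove the corresponding corner cell from P, and reverse-bump its entry up through P; the value ejected from row 1 is w(i).

So w = 1 3 7 2 6 5 4.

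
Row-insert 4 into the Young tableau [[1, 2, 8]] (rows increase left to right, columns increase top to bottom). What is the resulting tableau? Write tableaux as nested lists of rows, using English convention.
In row 1, 4 replaces 8 (the leftmost entry greater than 4); 8 is bumped to row 2. 8 starts a new row 2. The new tableau is [[1, 2, 4], [8]].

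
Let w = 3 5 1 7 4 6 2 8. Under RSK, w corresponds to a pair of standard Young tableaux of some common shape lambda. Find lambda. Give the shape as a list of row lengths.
[4, 3, 1]

Row-insert each entry into an empty tableau.

After inserting 3: P = [[3]].
After inserting 5: P = [[3, 5]].
After inserting 1: P = [[1, 5], [3]].
After inserting 7: P = [[1, 5, 7], [3]].
After inserting 4: P = [[1, 4, 7], [3, 5]].
After inserting 6: P = [[1, 4, 6], [3, 5, 7]].
After inserting 2: P = [[1, 2, 6], [3, 4, 7], [5]].
After inserting 8: P = [[1, 2, 6, 8], [3, 4, 7], [5]].

The final insertion tableau P = [[1, 2, 6, 8], [3, 4, 7], [5]] has shape [4, 3, 1].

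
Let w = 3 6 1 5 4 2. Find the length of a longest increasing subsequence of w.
2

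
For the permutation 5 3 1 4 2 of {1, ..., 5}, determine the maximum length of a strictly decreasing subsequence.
3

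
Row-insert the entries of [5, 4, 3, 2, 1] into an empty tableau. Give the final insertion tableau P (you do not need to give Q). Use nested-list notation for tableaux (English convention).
After inserting 5: P = [[5]].
After inserting 4: P = [[4], [5]].
After inserting 3: P = [[3], [4], [5]].
After inserting 2: P = [[2], [3], [4], [5]].
After inserting 1: P = [[1], [2], [3], [4], [5]].

So P = [[1], [2], [3], [4], [5]].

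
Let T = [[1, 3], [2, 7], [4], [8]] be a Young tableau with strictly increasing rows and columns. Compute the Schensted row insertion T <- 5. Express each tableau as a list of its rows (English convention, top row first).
[[1, 3, 5], [2, 7], [4], [8]]

5 is larger than every entry of row 1, so it is appended to row 1. The new tableau is [[1, 3, 5], [2, 7], [4], [8]].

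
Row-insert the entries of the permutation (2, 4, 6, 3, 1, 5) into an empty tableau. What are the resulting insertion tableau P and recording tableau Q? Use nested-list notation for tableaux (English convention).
Insert each entry of the permutation into P by Schensted row insertion, recording in Q the position of each new cell.

Insert 2: appended to row 1. P = [[2]], Q = [[1]].
Insert 4: appended to row 1. P = [[2, 4]], Q = [[1, 2]].
Insert 6: appended to row 1. P = [[2, 4, 6]], Q = [[1, 2, 3]].
Insert 3: 3 bumps 4 from row 1; 4 starts row 2. P = [[2, 3, 6], [4]], Q = [[1, 2, 3], [4]].
Insert 1: 1 bumps 2 from row 1; 2 bumps 4 from row 2; 4 starts row 3. P = [[1, 3, 6], [2], [4]], Q = [[1, 2, 3], [4], [5]].
Insert 5: 5 bumps 6 from row 1; 6 appends to row 2. P = [[1, 3, 5], [2, 6], [4]], Q = [[1, 2, 3], [4, 6], [5]].

So P = [[1, 3, 5], [2, 6], [4]], Q = [[1, 2, 3], [4, 6], [5]].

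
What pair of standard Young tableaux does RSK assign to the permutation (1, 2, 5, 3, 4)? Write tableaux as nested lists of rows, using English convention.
P = [[1, 2, 3, 4], [5]], Q = [[1, 2, 3, 5], [4]]

Insert each entry of the permutation into P by Schensted row insertion, recording in Q the position of each new cell.

After inserting 1: P = [[1]].
After inserting 2: P = [[1, 2]].
After inserting 5: P = [[1, 2, 5]].
After inserting 3: P = [[1, 2, 3], [5]].
After inserting 4: P = [[1, 2, 3, 4], [5]].

So P = [[1, 2, 3, 4], [5]], Q = [[1, 2, 3, 5], [4]].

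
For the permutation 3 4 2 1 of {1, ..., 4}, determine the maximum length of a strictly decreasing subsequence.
3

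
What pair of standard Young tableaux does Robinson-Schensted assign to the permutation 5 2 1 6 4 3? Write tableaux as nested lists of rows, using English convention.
Insert each entry of the permutation into P by Schensted row insertion, recording in Q the position of each new cell.

After inserting 5: P = [[5]].
After inserting 2: P = [[2], [5]].
After inserting 1: P = [[1], [2], [5]].
After inserting 6: P = [[1, 6], [2], [5]].
After inserting 4: P = [[1, 4], [2, 6], [5]].
After inserting 3: P = [[1, 3], [2, 4], [5, 6]].

So P = [[1, 3], [2, 4], [5, 6]], Q = [[1, 4], [2, 5], [3, 6]].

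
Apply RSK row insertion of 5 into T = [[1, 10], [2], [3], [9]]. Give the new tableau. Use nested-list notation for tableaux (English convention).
[[1, 5], [2, 10], [3], [9]]

In row 1, 5 replaces 10 (the leftmost entry greater than 5); 10 is bumped to row 2. 10 is appended to row 2. The new tableau is [[1, 5], [2, 10], [3], [9]].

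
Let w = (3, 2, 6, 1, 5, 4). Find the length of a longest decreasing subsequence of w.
3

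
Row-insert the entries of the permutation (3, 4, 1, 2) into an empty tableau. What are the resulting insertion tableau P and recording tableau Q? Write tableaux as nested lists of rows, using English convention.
Insert each entry of the permutation into P by Schensted row insertion, recording in Q the position of each new cell.

Insert 3: appended to row 1. P = [[3]].
Insert 4: appended to row 1. P = [[3, 4]].
Insert 1: 1 bumps 3 from row 1; 3 starts row 2. P = [[1, 4], [3]].
Insert 2: 2 bumps 4 from row 1; 4 appends to row 2. P = [[1, 2], [3, 4]].

So P = [[1, 2], [3, 4]], Q = [[1, 2], [3, 4]].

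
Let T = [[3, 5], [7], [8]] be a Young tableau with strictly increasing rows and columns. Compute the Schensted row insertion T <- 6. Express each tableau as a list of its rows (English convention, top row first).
[[3, 5, 6], [7], [8]]

6 is larger than every entry of row 1, so it is appended to row 1. The new tableau is [[3, 5, 6], [7], [8]].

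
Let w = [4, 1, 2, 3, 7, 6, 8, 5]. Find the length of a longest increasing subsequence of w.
5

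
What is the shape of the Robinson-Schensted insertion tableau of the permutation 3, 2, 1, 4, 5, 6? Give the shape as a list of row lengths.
Row-insert each entry into an empty tableau.

After inserting 3: P = [[3]].
After inserting 2: P = [[2], [3]].
After inserting 1: P = [[1], [2], [3]].
After inserting 4: P = [[1, 4], [2], [3]].
After inserting 5: P = [[1, 4, 5], [2], [3]].
After inserting 6: P = [[1, 4, 5, 6], [2], [3]].

The final insertion tableau P = [[1, 4, 5, 6], [2], [3]] has shape [4, 1, 1].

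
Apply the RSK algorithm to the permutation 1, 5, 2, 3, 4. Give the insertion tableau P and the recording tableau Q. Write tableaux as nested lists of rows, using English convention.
P = [[1, 2, 3, 4], [5]], Q = [[1, 2, 4, 5], [3]]

Insert each entry of the permutation into P by Schensted row insertion, recording in Q the position of each new cell.

Insert 1: appended to row 1. P = [[1]], Q = [[1]].
Insert 5: appended to row 1. P = [[1, 5]], Q = [[1, 2]].
Insert 2: 2 bumps 5 from row 1; 5 starts row 2. P = [[1, 2], [5]], Q = [[1, 2], [3]].
Insert 3: appended to row 1. P = [[1, 2, 3], [5]], Q = [[1, 2, 4], [3]].
Insert 4: appended to row 1. P = [[1, 2, 3, 4], [5]], Q = [[1, 2, 4, 5], [3]].

So P = [[1, 2, 3, 4], [5]], Q = [[1, 2, 4, 5], [3]].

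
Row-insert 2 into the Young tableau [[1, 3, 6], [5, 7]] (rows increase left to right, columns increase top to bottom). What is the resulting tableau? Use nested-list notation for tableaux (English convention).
[[1, 2, 6], [3, 7], [5]]

In row 1, 2 replaces 3 (the leftmost entry greater than 2); 3 is bumped to row 2. In row 2, 3 replaces 5 (the leftmost entry greater than 3); 5 is bumped to row 3. 5 starts a new row 3. The new tableau is [[1, 2, 6], [3, 7], [5]].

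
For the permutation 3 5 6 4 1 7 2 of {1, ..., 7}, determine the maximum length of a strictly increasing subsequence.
4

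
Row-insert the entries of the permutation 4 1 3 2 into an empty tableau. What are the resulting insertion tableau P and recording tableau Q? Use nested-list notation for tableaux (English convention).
Insert each entry of the permutation into P by Schensted row insertion, recording in Q the position of each new cell.

Insert 4: appended to row 1. P = [[4]].
Insert 1: 1 bumps 4 from row 1; 4 starts row 2. P = [[1], [4]].
Insert 3: appended to row 1. P = [[1, 3], [4]].
Insert 2: 2 bumps 3 from row 1; 3 bumps 4 from row 2; 4 starts row 3. P = [[1, 2], [3], [4]].

So P = [[1, 2], [3], [4]], Q = [[1, 3], [2], [4]].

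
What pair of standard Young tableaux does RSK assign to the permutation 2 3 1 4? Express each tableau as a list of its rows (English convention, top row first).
Insert each entry of the permutation into P by Schensted row insertion, recording in Q the position of each new cell.

After inserting 2: P = [[2]].
After inserting 3: P = [[2, 3]].
After inserting 1: P = [[1, 3], [2]].
After inserting 4: P = [[1, 3, 4], [2]].

So P = [[1, 3, 4], [2]], Q = [[1, 2, 4], [3]].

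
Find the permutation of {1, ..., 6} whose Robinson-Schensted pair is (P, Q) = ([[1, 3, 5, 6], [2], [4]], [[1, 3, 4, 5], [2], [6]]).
4 2 3 5 6 1

Reverse the RSK construction: for i from n down to 1, find the cell of Q containing i, remove the entry at that cell from P, and reverse-bump it up through P; the value ejected from row 1 is w(i).

Step i=6: Q has 6 at row 3, column 1; remove 4 from row 3 of P and reverse-bump: 4 enters row 2 and ejects 2; 2 enters row 1 and ejects 1. So w(6) = 1. P is now [[2, 3, 5, 6], [4]].
Step i=5: Q has 5 at row 1, column 4; remove that cell from P, ejecting 6. So w(5) = 6. P is now [[2, 3, 5], [4]].
Step i=4: Q has 4 at row 1, column 3; remove that cell from P, ejecting 5. So w(4) = 5. P is now [[2, 3], [4]].
Step i=3: Q has 3 at row 1, column 2; remove that cell from P, ejecting 3. So w(3) = 3. P is now [[2], [4]].
Step i=2: Q has 2 at row 2, column 1; remove 4 from row 2 of P and reverse-bump: 4 enters row 1 and ejects 2. So w(2) = 2. P is now [[4]].
Step i=1: Q has 1 at row 1, column 1; remove that cell from P, ejecting 4. So w(1) = 4. P is now [].

So w = 4 2 3 5 6 1.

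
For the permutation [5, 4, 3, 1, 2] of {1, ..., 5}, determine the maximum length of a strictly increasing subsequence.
2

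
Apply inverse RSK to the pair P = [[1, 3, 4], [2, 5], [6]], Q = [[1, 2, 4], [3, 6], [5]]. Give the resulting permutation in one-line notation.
2 6 3 5 1 4

Reverse the RSK construction: for i from n down to 1, find the cell of Q containing i, remove the entry at that cell from P, and reverse-bump it up through P; the value ejected from row 1 is w(i).

Step i=6: Q has 6 at row 2, column 2; remove 5 from row 2 of P and reverse-bump: 5 enters row 1 and ejects 4. So w(6) = 4. P is now [[1, 3, 5], [2], [6]].
Step i=5: Q has 5 at row 3, column 1; remove 6 from row 3 of P and reverse-bump: 6 enters row 2 and ejects 2; 2 enters row 1 and ejects 1. So w(5) = 1. P is now [[2, 3, 5], [6]].
Step i=4: Q has 4 at row 1, column 3; remove that cell from P, ejecting 5. So w(4) = 5. P is now [[2, 3], [6]].
Step i=3: Q has 3 at row 2, column 1; remove 6 from row 2 of P and reverse-bump: 6 enters row 1 and ejects 3. So w(3) = 3. P is now [[2, 6]].
Step i=2: Q has 2 at row 1, column 2; remove that cell from P, ejecting 6. So w(2) = 6. P is now [[2]].
Step i=1: Q has 1 at row 1, column 1; remove that cell from P, ejecting 2. So w(1) = 2. P is now [].

So w = 2 6 3 5 1 4.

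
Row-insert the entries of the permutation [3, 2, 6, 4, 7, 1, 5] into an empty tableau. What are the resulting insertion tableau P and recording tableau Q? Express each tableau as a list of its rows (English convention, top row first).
P = [[1, 4, 5], [2, 6, 7], [3]], Q = [[1, 3, 5], [2, 4, 7], [6]]

Insert each entry of the permutation into P by Schensted row insertion, recording in Q the position of each new cell.

After inserting 3: P = [[3]].
After inserting 2: P = [[2], [3]].
After inserting 6: P = [[2, 6], [3]].
After inserting 4: P = [[2, 4], [3, 6]].
After inserting 7: P = [[2, 4, 7], [3, 6]].
After inserting 1: P = [[1, 4, 7], [2, 6], [3]].
After inserting 5: P = [[1, 4, 5], [2, 6, 7], [3]].

So P = [[1, 4, 5], [2, 6, 7], [3]], Q = [[1, 3, 5], [2, 4, 7], [6]].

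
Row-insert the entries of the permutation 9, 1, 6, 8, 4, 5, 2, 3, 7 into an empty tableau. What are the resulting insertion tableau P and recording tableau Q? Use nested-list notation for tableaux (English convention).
P = [[1, 2, 3, 7], [4, 5], [6, 8], [9]], Q = [[1, 3, 4, 9], [2, 6], [5, 8], [7]]

Insert each entry of the permutation into P by Schensted row insertion, recording in Q the position of each new cell.

Insert 9: appended to row 1. P = [[9]].
Insert 1: 1 bumps 9 from row 1; 9 starts row 2. P = [[1], [9]].
Insert 6: appended to row 1. P = [[1, 6], [9]].
Insert 8: appended to row 1. P = [[1, 6, 8], [9]].
Insert 4: 4 bumps 6 from row 1; 6 bumps 9 from row 2; 9 starts row 3. P = [[1, 4, 8], [6], [9]].
Insert 5: 5 bumps 8 from row 1; 8 appends to row 2. P = [[1, 4, 5], [6, 8], [9]].
Insert 2: 2 bumps 4 from row 1; 4 bumps 6 from row 2; 6 bumps 9 from row 3; 9 starts row 4. P = [[1, 2, 5], [4, 8], [6], [9]].
Insert 3: 3 bumps 5 from row 1; 5 bumps 8 from row 2; 8 appends to row 3. P = [[1, 2, 3], [4, 5], [6, 8], [9]].
Insert 7: appended to row 1. P = [[1, 2, 3, 7], [4, 5], [6, 8], [9]].

So P = [[1, 2, 3, 7], [4, 5], [6, 8], [9]], Q = [[1, 3, 4, 9], [2, 6], [5, 8], [7]].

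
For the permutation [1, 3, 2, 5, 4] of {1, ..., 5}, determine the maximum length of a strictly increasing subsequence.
3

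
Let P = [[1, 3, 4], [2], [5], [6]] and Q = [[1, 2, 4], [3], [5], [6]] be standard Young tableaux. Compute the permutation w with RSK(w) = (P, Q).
2 6 3 5 4 1

Reverse the RSK construction: for i from n down to 1, find the cell of Q containing i, remove the entry at that cell from P, and reverse-bump it up through P; the value ejected from row 1 is w(i).

Step i=6: Q has 6 at row 4, column 1; remove 6 from row 4 of P and reverse-bump: 6 enters row 3 and ejects 5; 5 enters row 2 and ejects 2; 2 enters row 1 and ejects 1. So w(6) = 1. P is now [[2, 3, 4], [5], [6]].
Step i=5: Q has 5 at row 3, column 1; remove 6 from row 3 of P and reverse-bump: 6 enters row 2 and ejects 5; 5 enters row 1 and ejects 4. So w(5) = 4. P is now [[2, 3, 5], [6]].
Step i=4: Q has 4 at row 1, column 3; remove that cell from P, ejecting 5. So w(4) = 5. P is now [[2, 3], [6]].
Step i=3: Q has 3 at row 2, column 1; remove 6 from row 2 of P and reverse-bump: 6 enters row 1 and ejects 3. So w(3) = 3. P is now [[2, 6]].
Step i=2: Q has 2 at row 1, column 2; remove that cell from P, ejecting 6. So w(2) = 6. P is now [[2]].
Step i=1: Q has 1 at row 1, column 1; remove that cell from P, ejecting 2. So w(1) = 2. P is now [].

So w = 2 6 3 5 4 1.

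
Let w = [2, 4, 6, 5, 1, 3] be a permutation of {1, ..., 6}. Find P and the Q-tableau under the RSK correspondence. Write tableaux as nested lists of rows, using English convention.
P = [[1, 3, 5], [2, 4], [6]], Q = [[1, 2, 3], [4, 6], [5]]

Insert each entry of the permutation into P by Schensted row insertion, recording in Q the position of each new cell.

Insert 2: appended to row 1. P = [[2]], Q = [[1]].
Insert 4: appended to row 1. P = [[2, 4]], Q = [[1, 2]].
Insert 6: appended to row 1. P = [[2, 4, 6]], Q = [[1, 2, 3]].
Insert 5: 5 bumps 6 from row 1; 6 starts row 2. P = [[2, 4, 5], [6]], Q = [[1, 2, 3], [4]].
Insert 1: 1 bumps 2 from row 1; 2 bumps 6 from row 2; 6 starts row 3. P = [[1, 4, 5], [2], [6]], Q = [[1, 2, 3], [4], [5]].
Insert 3: 3 bumps 4 from row 1; 4 appends to row 2. P = [[1, 3, 5], [2, 4], [6]], Q = [[1, 2, 3], [4, 6], [5]].

So P = [[1, 3, 5], [2, 4], [6]], Q = [[1, 2, 3], [4, 6], [5]].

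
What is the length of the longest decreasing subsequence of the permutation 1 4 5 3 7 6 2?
3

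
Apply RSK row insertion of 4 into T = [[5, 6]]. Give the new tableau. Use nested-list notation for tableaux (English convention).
[[4, 6], [5]]

In row 1, 4 replaces 5 (the leftmost entry greater than 4); 5 is bumped to row 2. 5 starts a new row 2. The new tableau is [[4, 6], [5]].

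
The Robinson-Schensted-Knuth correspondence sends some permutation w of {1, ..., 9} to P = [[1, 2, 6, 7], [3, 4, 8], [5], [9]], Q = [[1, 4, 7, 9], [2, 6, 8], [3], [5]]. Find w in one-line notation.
9 5 3 4 1 2 8 6 7

Reverse RSK: for i = n, n-1, ..., 1, locate i in Q, remove the corresponding corner cell from P, and reverse-bump its entry up through P; the value ejected from row 1 is w(i).

So w = 9 5 3 4 1 2 8 6 7.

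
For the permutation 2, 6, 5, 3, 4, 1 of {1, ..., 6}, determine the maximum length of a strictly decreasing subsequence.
4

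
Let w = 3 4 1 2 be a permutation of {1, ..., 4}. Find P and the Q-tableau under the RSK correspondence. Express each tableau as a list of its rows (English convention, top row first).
P = [[1, 2], [3, 4]], Q = [[1, 2], [3, 4]]

Insert each entry of the permutation into P by Schensted row insertion, recording in Q the position of each new cell.

After inserting 3: P = [[3]].
After inserting 4: P = [[3, 4]].
After inserting 1: P = [[1, 4], [3]].
After inserting 2: P = [[1, 2], [3, 4]].

So P = [[1, 2], [3, 4]], Q = [[1, 2], [3, 4]].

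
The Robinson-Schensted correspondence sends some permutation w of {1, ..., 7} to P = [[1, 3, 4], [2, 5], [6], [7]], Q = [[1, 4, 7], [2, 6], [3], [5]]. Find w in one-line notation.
Reverse the RSK construction: for i from n down to 1, find the cell of Q containing i, remove the entry at that cell from P, and reverse-bump it up through P; the value ejected from row 1 is w(i).

Step i=7: Q has 7 at row 1, column 3; remove that cell from P, ejecting 4. So w(7) = 4. P is now [[1, 3], [2, 5], [6], [7]].
Step i=6: Q has 6 at row 2, column 2; remove 5 from row 2 of P and reverse-bump: 5 enters row 1 and ejects 3. So w(6) = 3. P is now [[1, 5], [2], [6], [7]].
Step i=5: Q has 5 at row 4, column 1; remove 7 from row 4 of P and reverse-bump: 7 enters row 3 and ejects 6; 6 enters row 2 and ejects 2; 2 enters row 1 and ejects 1. So w(5) = 1. P is now [[2, 5], [6], [7]].
Step i=4: Q has 4 at row 1, column 2; remove that cell from P, ejecting 5. So w(4) = 5. P is now [[2], [6], [7]].
Step i=3: Q has 3 at row 3, column 1; remove 7 from row 3 of P and reverse-bump: 7 enters row 2 and ejects 6; 6 enters row 1 and ejects 2. So w(3) = 2. P is now [[6], [7]].
Step i=2: Q has 2 at row 2, column 1; remove 7 from row 2 of P and reverse-bump: 7 enters row 1 and ejects 6. So w(2) = 6. P is now [[7]].
Step i=1: Q has 1 at row 1, column 1; remove that cell from P, ejecting 7. So w(1) = 7. P is now [].

So w = 7 6 2 5 1 3 4.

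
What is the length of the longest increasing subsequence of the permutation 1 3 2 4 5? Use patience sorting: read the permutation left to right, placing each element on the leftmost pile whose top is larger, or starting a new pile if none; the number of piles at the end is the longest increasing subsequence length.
4

1: new pile. tops = [1]
3: new pile. tops = [1, 3]
2: onto pile 2 (replacing 3). tops = [1, 2]
4: new pile. tops = [1, 2, 4]
5: new pile. tops = [1, 2, 4, 5]

4 piles, so the longest increasing subsequence has length 4.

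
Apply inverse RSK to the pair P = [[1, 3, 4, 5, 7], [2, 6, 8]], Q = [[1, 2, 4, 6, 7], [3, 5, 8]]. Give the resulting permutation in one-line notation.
Reverse the RSK construction: for i from n down to 1, find the cell of Q containing i, remove the entry at that cell from P, and reverse-bump it up through P; the value ejected from row 1 is w(i).

Step i=8: Q has 8 at row 2, column 3; remove 8 from row 2 of P and reverse-bump: 8 enters row 1 and ejects 7. So w(8) = 7. P is now [[1, 3, 4, 5, 8], [2, 6]].
Step i=7: Q has 7 at row 1, column 5; remove that cell from P, ejecting 8. So w(7) = 8. P is now [[1, 3, 4, 5], [2, 6]].
Step i=6: Q has 6 at row 1, column 4; remove that cell from P, ejecting 5. So w(6) = 5. P is now [[1, 3, 4], [2, 6]].
Step i=5: Q has 5 at row 2, column 2; remove 6 from row 2 of P and reverse-bump: 6 enters row 1 and ejects 4. So w(5) = 4. P is now [[1, 3, 6], [2]].
Step i=4: Q has 4 at row 1, column 3; remove that cell from P, ejecting 6. So w(4) = 6. P is now [[1, 3], [2]].
Step i=3: Q has 3 at row 2, column 1; remove 2 from row 2 of P and reverse-bump: 2 enters row 1 and ejects 1. So w(3) = 1. P is now [[2, 3]].
Step i=2: Q has 2 at row 1, column 2; remove that cell from P, ejecting 3. So w(2) = 3. P is now [[2]].
Step i=1: Q has 1 at row 1, column 1; remove that cell from P, ejecting 2. So w(1) = 2. P is now [].

So w = 2 3 1 6 4 5 8 7.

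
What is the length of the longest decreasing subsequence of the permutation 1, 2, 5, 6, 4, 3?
3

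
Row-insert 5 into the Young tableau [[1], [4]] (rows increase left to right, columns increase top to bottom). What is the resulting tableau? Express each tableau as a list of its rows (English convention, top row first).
5 is larger than every entry of row 1, so it is appended to row 1. The new tableau is [[1, 5], [4]].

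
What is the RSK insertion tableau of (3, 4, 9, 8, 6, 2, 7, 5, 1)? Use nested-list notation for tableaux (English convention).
Insert 3: appended to row 1. P = [[3]].
Insert 4: appended to row 1. P = [[3, 4]].
Insert 9: appended to row 1. P = [[3, 4, 9]].
Insert 8: 8 bumps 9 from row 1; 9 starts row 2. P = [[3, 4, 8], [9]].
Insert 6: 6 bumps 8 from row 1; 8 bumps 9 from row 2; 9 starts row 3. P = [[3, 4, 6], [8], [9]].
Insert 2: 2 bumps 3 from row 1; 3 bumps 8 from row 2; 8 bumps 9 from row 3; 9 starts row 4. P = [[2, 4, 6], [3], [8], [9]].
Insert 7: appended to row 1. P = [[2, 4, 6, 7], [3], [8], [9]].
Insert 5: 5 bumps 6 from row 1; 6 appends to row 2. P = [[2, 4, 5, 7], [3, 6], [8], [9]].
Insert 1: 1 bumps 2 from row 1; 2 bumps 3 from row 2; 3 bumps 8 from row 3; 8 bumps 9 from row 4; 9 starts row 5. P = [[1, 4, 5, 7], [2, 6], [3], [8], [9]].

So P = [[1, 4, 5, 7], [2, 6], [3], [8], [9]].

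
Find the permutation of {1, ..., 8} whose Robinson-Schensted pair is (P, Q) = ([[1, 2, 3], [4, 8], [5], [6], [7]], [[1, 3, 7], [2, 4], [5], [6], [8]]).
7 1 8 6 5 2 4 3

Reverse the RSK construction: for i from n down to 1, find the cell of Q containing i, remove the entry at that cell from P, and reverse-bump it up through P; the value ejected from row 1 is w(i).

Step i=8: Q has 8 at row 5, column 1; remove 7 from row 5 of P and reverse-bump: 7 enters row 4 and ejects 6; 6 enters row 3 and ejects 5; 5 enters row 2 and ejects 4; 4 enters row 1 and ejects 3. So w(8) = 3. P is now [[1, 2, 4], [5, 8], [6], [7]].
Step i=7: Q has 7 at row 1, column 3; remove that cell from P, ejecting 4. So w(7) = 4. P is now [[1, 2], [5, 8], [6], [7]].
Step i=6: Q has 6 at row 4, column 1; remove 7 from row 4 of P and reverse-bump: 7 enters row 3 and ejects 6; 6 enters row 2 and ejects 5; 5 enters row 1 and ejects 2. So w(6) = 2. P is now [[1, 5], [6, 8], [7]].
Step i=5: Q has 5 at row 3, column 1; remove 7 from row 3 of P and reverse-bump: 7 enters row 2 and ejects 6; 6 enters row 1 and ejects 5. So w(5) = 5. P is now [[1, 6], [7, 8]].
Step i=4: Q has 4 at row 2, column 2; remove 8 from row 2 of P and reverse-bump: 8 enters row 1 and ejects 6. So w(4) = 6. P is now [[1, 8], [7]].
Step i=3: Q has 3 at row 1, column 2; remove that cell from P, ejecting 8. So w(3) = 8. P is now [[1], [7]].
Step i=2: Q has 2 at row 2, column 1; remove 7 from row 2 of P and reverse-bump: 7 enters row 1 and ejects 1. So w(2) = 1. P is now [[7]].
Step i=1: Q has 1 at row 1, column 1; remove that cell from P, ejecting 7. So w(1) = 7. P is now [].

So w = 7 1 8 6 5 2 4 3.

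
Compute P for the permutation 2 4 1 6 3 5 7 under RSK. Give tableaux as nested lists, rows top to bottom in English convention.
P = [[1, 3, 5, 7], [2, 4, 6]]

Insert 2: appended to row 1. P = [[2]].
Insert 4: appended to row 1. P = [[2, 4]].
Insert 1: 1 bumps 2 from row 1; 2 starts row 2. P = [[1, 4], [2]].
Insert 6: appended to row 1. P = [[1, 4, 6], [2]].
Insert 3: 3 bumps 4 from row 1; 4 appends to row 2. P = [[1, 3, 6], [2, 4]].
Insert 5: 5 bumps 6 from row 1; 6 appends to row 2. P = [[1, 3, 5], [2, 4, 6]].
Insert 7: appended to row 1. P = [[1, 3, 5, 7], [2, 4, 6]].

So P = [[1, 3, 5, 7], [2, 4, 6]].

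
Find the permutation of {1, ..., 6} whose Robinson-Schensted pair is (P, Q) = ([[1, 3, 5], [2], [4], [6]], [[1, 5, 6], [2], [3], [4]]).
Reverse the RSK construction: for i from n down to 1, find the cell of Q containing i, remove the entry at that cell from P, and reverse-bump it up through P; the value ejected from row 1 is w(i).

Step i=6: Q has 6 at row 1, column 3; remove that cell from P, ejecting 5. So w(6) = 5. P is now [[1, 3], [2], [4], [6]].
Step i=5: Q has 5 at row 1, column 2; remove that cell from P, ejecting 3. So w(5) = 3. P is now [[1], [2], [4], [6]].
Step i=4: Q has 4 at row 4, column 1; remove 6 from row 4 of P and reverse-bump: 6 enters row 3 and ejects 4; 4 enters row 2 and ejects 2; 2 enters row 1 and ejects 1. So w(4) = 1. P is now [[2], [4], [6]].
Step i=3: Q has 3 at row 3, column 1; remove 6 from row 3 of P and reverse-bump: 6 enters row 2 and ejects 4; 4 enters row 1 and ejects 2. So w(3) = 2. P is now [[4], [6]].
Step i=2: Q has 2 at row 2, column 1; remove 6 from row 2 of P and reverse-bump: 6 enters row 1 and ejects 4. So w(2) = 4. P is now [[6]].
Step i=1: Q has 1 at row 1, column 1; remove that cell from P, ejecting 6. So w(1) = 6. P is now [].

So w = 6 4 2 1 3 5.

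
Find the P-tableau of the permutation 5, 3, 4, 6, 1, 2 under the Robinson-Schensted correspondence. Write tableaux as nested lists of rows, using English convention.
P = [[1, 2, 6], [3, 4], [5]]

Insert 5: appended to row 1. P = [[5]].
Insert 3: 3 bumps 5 from row 1; 5 starts row 2. P = [[3], [5]].
Insert 4: appended to row 1. P = [[3, 4], [5]].
Insert 6: appended to row 1. P = [[3, 4, 6], [5]].
Insert 1: 1 bumps 3 from row 1; 3 bumps 5 from row 2; 5 starts row 3. P = [[1, 4, 6], [3], [5]].
Insert 2: 2 bumps 4 from row 1; 4 appends to row 2. P = [[1, 2, 6], [3, 4], [5]].

So P = [[1, 2, 6], [3, 4], [5]].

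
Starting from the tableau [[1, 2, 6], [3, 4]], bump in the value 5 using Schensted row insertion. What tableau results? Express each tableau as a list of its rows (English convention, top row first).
[[1, 2, 5], [3, 4, 6]]

In row 1, 5 replaces 6 (the leftmost entry greater than 5); 6 is bumped to row 2. 6 is appended to row 2. The new tableau is [[1, 2, 5], [3, 4, 6]].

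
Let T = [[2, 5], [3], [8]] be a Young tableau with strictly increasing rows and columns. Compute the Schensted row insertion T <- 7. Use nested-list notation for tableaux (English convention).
7 is larger than every entry of row 1, so it is appended to row 1. The new tableau is [[2, 5, 7], [3], [8]].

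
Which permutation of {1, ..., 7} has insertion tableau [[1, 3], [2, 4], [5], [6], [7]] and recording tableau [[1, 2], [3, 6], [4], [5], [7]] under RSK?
2 7 6 5 1 4 3

Reverse the RSK construction: for i from n down to 1, find the cell of Q containing i, remove the entry at that cell from P, and reverse-bump it up through P; the value ejected from row 1 is w(i).

Step i=7: Q has 7 at row 5, column 1; remove 7 from row 5 of P and reverse-bump: 7 enters row 4 and ejects 6; 6 enters row 3 and ejects 5; 5 enters row 2 and ejects 4; 4 enters row 1 and ejects 3. So w(7) = 3. P is now [[1, 4], [2, 5], [6], [7]].
Step i=6: Q has 6 at row 2, column 2; remove 5 from row 2 of P and reverse-bump: 5 enters row 1 and ejects 4. So w(6) = 4. P is now [[1, 5], [2], [6], [7]].
Step i=5: Q has 5 at row 4, column 1; remove 7 from row 4 of P and reverse-bump: 7 enters row 3 and ejects 6; 6 enters row 2 and ejects 2; 2 enters row 1 and ejects 1. So w(5) = 1. P is now [[2, 5], [6], [7]].
Step i=4: Q has 4 at row 3, column 1; remove 7 from row 3 of P and reverse-bump: 7 enters row 2 and ejects 6; 6 enters row 1 and ejects 5. So w(4) = 5. P is now [[2, 6], [7]].
Step i=3: Q has 3 at row 2, column 1; remove 7 from row 2 of P and reverse-bump: 7 enters row 1 and ejects 6. So w(3) = 6. P is now [[2, 7]].
Step i=2: Q has 2 at row 1, column 2; remove that cell from P, ejecting 7. So w(2) = 7. P is now [[2]].
Step i=1: Q has 1 at row 1, column 1; remove that cell from P, ejecting 2. So w(1) = 2. P is now [].

So w = 2 7 6 5 1 4 3.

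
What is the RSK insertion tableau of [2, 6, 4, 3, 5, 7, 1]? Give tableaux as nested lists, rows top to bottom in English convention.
Insert 2: appended to row 1. P = [[2]].
Insert 6: appended to row 1. P = [[2, 6]].
Insert 4: 4 bumps 6 from row 1; 6 starts row 2. P = [[2, 4], [6]].
Insert 3: 3 bumps 4 from row 1; 4 bumps 6 from row 2; 6 starts row 3. P = [[2, 3], [4], [6]].
Insert 5: appended to row 1. P = [[2, 3, 5], [4], [6]].
Insert 7: appended to row 1. P = [[2, 3, 5, 7], [4], [6]].
Insert 1: 1 bumps 2 from row 1; 2 bumps 4 from row 2; 4 bumps 6 from row 3; 6 starts row 4. P = [[1, 3, 5, 7], [2], [4], [6]].

So P = [[1, 3, 5, 7], [2], [4], [6]].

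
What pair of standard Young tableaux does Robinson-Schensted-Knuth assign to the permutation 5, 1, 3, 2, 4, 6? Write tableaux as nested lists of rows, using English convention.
P = [[1, 2, 4, 6], [3], [5]], Q = [[1, 3, 5, 6], [2], [4]]

Insert each entry of the permutation into P by Schensted row insertion, recording in Q the position of each new cell.

Insert 5: appended to row 1. P = [[5]], Q = [[1]].
Insert 1: 1 bumps 5 from row 1; 5 starts row 2. P = [[1], [5]], Q = [[1], [2]].
Insert 3: appended to row 1. P = [[1, 3], [5]], Q = [[1, 3], [2]].
Insert 2: 2 bumps 3 from row 1; 3 bumps 5 from row 2; 5 starts row 3. P = [[1, 2], [3], [5]], Q = [[1, 3], [2], [4]].
Insert 4: appended to row 1. P = [[1, 2, 4], [3], [5]], Q = [[1, 3, 5], [2], [4]].
Insert 6: appended to row 1. P = [[1, 2, 4, 6], [3], [5]], Q = [[1, 3, 5, 6], [2], [4]].

So P = [[1, 2, 4, 6], [3], [5]], Q = [[1, 3, 5, 6], [2], [4]].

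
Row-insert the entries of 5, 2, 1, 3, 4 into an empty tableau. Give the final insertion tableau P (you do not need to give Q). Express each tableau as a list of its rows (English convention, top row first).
Insert 5: appended to row 1. P = [[5]].
Insert 2: 2 bumps 5 from row 1; 5 starts row 2. P = [[2], [5]].
Insert 1: 1 bumps 2 from row 1; 2 bumps 5 from row 2; 5 starts row 3. P = [[1], [2], [5]].
Insert 3: appended to row 1. P = [[1, 3], [2], [5]].
Insert 4: appended to row 1. P = [[1, 3, 4], [2], [5]].

So P = [[1, 3, 4], [2], [5]].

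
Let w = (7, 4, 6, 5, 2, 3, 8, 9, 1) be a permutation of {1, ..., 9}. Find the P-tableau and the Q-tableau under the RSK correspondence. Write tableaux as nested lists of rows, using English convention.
Insert each entry of the permutation into P by Schensted row insertion, recording in Q the position of each new cell.

Insert 7: appended to row 1. P = [[7]], Q = [[1]].
Insert 4: 4 bumps 7 from row 1; 7 starts row 2. P = [[4], [7]], Q = [[1], [2]].
Insert 6: appended to row 1. P = [[4, 6], [7]], Q = [[1, 3], [2]].
Insert 5: 5 bumps 6 from row 1; 6 bumps 7 from row 2; 7 starts row 3. P = [[4, 5], [6], [7]], Q = [[1, 3], [2], [4]].
Insert 2: 2 bumps 4 from row 1; 4 bumps 6 from row 2; 6 bumps 7 from row 3; 7 starts row 4. P = [[2, 5], [4], [6], [7]], Q = [[1, 3], [2], [4], [5]].
Insert 3: 3 bumps 5 from row 1; 5 appends to row 2. P = [[2, 3], [4, 5], [6], [7]], Q = [[1, 3], [2, 6], [4], [5]].
Insert 8: appended to row 1. P = [[2, 3, 8], [4, 5], [6], [7]], Q = [[1, 3, 7], [2, 6], [4], [5]].
Insert 9: appended to row 1. P = [[2, 3, 8, 9], [4, 5], [6], [7]], Q = [[1, 3, 7, 8], [2, 6], [4], [5]].
Insert 1: 1 bumps 2 from row 1; 2 bumps 4 from row 2; 4 bumps 6 from row 3; 6 bumps 7 from row 4; 7 starts row 5. P = [[1, 3, 8, 9], [2, 5], [4], [6], [7]], Q = [[1, 3, 7, 8], [2, 6], [4], [5], [9]].

So P = [[1, 3, 8, 9], [2, 5], [4], [6], [7]], Q = [[1, 3, 7, 8], [2, 6], [4], [5], [9]].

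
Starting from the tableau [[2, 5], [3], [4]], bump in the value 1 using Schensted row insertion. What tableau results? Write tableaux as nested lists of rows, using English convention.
In row 1, 1 replaces 2 (the leftmost entry greater than 1); 2 is bumped to row 2. In row 2, 2 replaces 3 (the leftmost entry greater than 2); 3 is bumped to row 3. In row 3, 3 replaces 4 (the leftmost entry greater than 3); 4 is bumped to row 4. 4 starts a new row 4. The new tableau is [[1, 5], [2], [3], [4]].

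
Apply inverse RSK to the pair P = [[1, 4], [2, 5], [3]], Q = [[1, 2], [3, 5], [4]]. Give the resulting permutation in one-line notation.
3 5 2 1 4

Reverse the RSK construction: for i from n down to 1, find the cell of Q containing i, remove the entry at that cell from P, and reverse-bump it up through P; the value ejected from row 1 is w(i).

Step i=5: Q has 5 at row 2, column 2; remove 5 from row 2 of P and reverse-bump: 5 enters row 1 and ejects 4. So w(5) = 4. P is now [[1, 5], [2], [3]].
Step i=4: Q has 4 at row 3, column 1; remove 3 from row 3 of P and reverse-bump: 3 enters row 2 and ejects 2; 2 enters row 1 and ejects 1. So w(4) = 1. P is now [[2, 5], [3]].
Step i=3: Q has 3 at row 2, column 1; remove 3 from row 2 of P and reverse-bump: 3 enters row 1 and ejects 2. So w(3) = 2. P is now [[3, 5]].
Step i=2: Q has 2 at row 1, column 2; remove that cell from P, ejecting 5. So w(2) = 5. P is now [[3]].
Step i=1: Q has 1 at row 1, column 1; remove that cell from P, ejecting 3. So w(1) = 3. P is now [].

So w = 3 5 2 1 4.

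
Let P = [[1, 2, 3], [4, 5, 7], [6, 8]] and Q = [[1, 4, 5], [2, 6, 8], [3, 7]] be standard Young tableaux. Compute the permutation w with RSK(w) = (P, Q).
Reverse the RSK construction: for i from n down to 1, find the cell of Q containing i, remove the entry at that cell from P, and reverse-bump it up through P; the value ejected from row 1 is w(i).

Step i=8: Q has 8 at row 2, column 3; remove 7 from row 2 of P and reverse-bump: 7 enters row 1 and ejects 3. So w(8) = 3. P is now [[1, 2, 7], [4, 5], [6, 8]].
Step i=7: Q has 7 at row 3, column 2; remove 8 from row 3 of P and reverse-bump: 8 enters row 2 and ejects 5; 5 enters row 1 and ejects 2. So w(7) = 2. P is now [[1, 5, 7], [4, 8], [6]].
Step i=6: Q has 6 at row 2, column 2; remove 8 from row 2 of P and reverse-bump: 8 enters row 1 and ejects 7. So w(6) = 7. P is now [[1, 5, 8], [4], [6]].
Step i=5: Q has 5 at row 1, column 3; remove that cell from P, ejecting 8. So w(5) = 8. P is now [[1, 5], [4], [6]].
Step i=4: Q has 4 at row 1, column 2; remove that cell from P, ejecting 5. So w(4) = 5. P is now [[1], [4], [6]].
Step i=3: Q has 3 at row 3, column 1; remove 6 from row 3 of P and reverse-bump: 6 enters row 2 and ejects 4; 4 enters row 1 and ejects 1. So w(3) = 1. P is now [[4], [6]].
Step i=2: Q has 2 at row 2, column 1; remove 6 from row 2 of P and reverse-bump: 6 enters row 1 and ejects 4. So w(2) = 4. P is now [[6]].
Step i=1: Q has 1 at row 1, column 1; remove that cell from P, ejecting 6. So w(1) = 6. P is now [].

So w = 6 4 1 5 8 7 2 3.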